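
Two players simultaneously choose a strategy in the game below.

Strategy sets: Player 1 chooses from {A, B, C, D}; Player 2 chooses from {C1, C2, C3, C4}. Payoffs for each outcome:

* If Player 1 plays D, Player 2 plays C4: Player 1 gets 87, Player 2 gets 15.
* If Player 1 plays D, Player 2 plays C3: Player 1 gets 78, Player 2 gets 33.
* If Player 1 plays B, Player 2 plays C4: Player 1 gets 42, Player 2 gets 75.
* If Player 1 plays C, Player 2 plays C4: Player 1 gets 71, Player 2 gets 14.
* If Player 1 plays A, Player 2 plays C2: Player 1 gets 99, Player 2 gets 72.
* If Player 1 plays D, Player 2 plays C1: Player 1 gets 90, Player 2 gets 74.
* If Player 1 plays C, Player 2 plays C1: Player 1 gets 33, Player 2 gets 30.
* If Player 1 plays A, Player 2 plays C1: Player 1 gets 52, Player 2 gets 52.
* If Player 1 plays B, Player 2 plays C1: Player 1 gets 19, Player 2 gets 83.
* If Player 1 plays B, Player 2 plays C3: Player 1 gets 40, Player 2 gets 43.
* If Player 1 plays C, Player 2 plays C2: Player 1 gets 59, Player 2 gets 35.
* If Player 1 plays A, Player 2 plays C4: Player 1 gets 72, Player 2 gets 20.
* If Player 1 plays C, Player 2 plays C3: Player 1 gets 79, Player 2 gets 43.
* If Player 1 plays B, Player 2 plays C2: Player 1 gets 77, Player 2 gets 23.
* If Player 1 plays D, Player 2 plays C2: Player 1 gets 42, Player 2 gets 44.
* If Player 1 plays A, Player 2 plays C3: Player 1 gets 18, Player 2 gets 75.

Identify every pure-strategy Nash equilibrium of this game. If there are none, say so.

For each strategy profile, look for a profitable unilateral deviation.
(A, C1): Player 1 can switch to D (52 → 90). Not NE.
(A, C2): Player 2 can switch to C3 (72 → 75). Not NE.
(A, C3): Player 1 can switch to B (18 → 40). Not NE.
(A, C4): Player 1 can switch to D (72 → 87). Not NE.
(B, C1): Player 1 can switch to A (19 → 52). Not NE.
(B, C2): Player 1 can switch to A (77 → 99). Not NE.
(C, C3): Player 1 gets 79, best alternative 78; Player 2 gets 43, best alternative 35. No profitable deviation — NE.
(D, C1): Player 1 gets 90, best alternative 52; Player 2 gets 74, best alternative 44. No profitable deviation — NE.
(The remaining 8 profiles each have a profitable deviation by the same check.)

(C, C3), (D, C1)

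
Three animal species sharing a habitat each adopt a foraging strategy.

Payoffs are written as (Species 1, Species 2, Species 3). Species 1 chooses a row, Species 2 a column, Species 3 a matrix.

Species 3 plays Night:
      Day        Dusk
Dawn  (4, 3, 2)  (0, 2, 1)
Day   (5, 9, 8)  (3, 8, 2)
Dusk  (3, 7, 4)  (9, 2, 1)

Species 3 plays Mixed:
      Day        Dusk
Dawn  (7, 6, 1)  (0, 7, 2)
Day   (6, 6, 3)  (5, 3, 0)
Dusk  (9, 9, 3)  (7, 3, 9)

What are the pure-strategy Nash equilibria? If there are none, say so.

Pure NE: (Day, Day, Night)

For each strategy profile, look for a profitable unilateral deviation.
(Dawn, Day, Night): Species 1 can switch to Day (4 → 5). Not NE.
(Dawn, Day, Mixed): Species 1 can switch to Dusk (7 → 9). Not NE.
(Dawn, Dusk, Night): Species 1 can switch to Day (0 → 3). Not NE.
(Dawn, Dusk, Mixed): Species 1 can switch to Day (0 → 5). Not NE.
(Day, Day, Night): Species 1 gets 5, best alternative 4; Species 2 gets 9, best alternative 8; Species 3 gets 8, best alternative 3. No profitable deviation — NE.
(Day, Day, Mixed): Species 1 can switch to Dawn (6 → 7). Not NE.
(Day, Dusk, Night): Species 1 can switch to Dusk (3 → 9). Not NE.
(The remaining 5 profiles each have a profitable deviation by the same check.)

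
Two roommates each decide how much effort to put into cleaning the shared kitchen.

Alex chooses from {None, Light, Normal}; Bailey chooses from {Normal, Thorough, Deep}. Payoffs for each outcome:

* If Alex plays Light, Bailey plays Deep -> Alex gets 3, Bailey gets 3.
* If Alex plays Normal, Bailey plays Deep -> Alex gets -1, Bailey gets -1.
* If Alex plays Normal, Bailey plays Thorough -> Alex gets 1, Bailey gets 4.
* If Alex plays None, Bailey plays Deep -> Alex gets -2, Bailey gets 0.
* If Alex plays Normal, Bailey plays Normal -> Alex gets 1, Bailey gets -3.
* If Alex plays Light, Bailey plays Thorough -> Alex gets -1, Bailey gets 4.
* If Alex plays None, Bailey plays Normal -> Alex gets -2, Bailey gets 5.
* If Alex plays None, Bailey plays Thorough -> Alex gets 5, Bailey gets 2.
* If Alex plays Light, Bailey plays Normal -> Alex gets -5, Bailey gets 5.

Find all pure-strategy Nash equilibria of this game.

Alex against Normal: payoffs -2, -5, 1 → best response Normal.
Alex against Thorough: payoffs 5, -1, 1 → best response None.
Alex against Deep: payoffs -2, 3, -1 → best response Light.
Bailey against None: payoffs 5, 2, 0 → best response Normal.
Bailey against Light: payoffs 5, 4, 3 → best response Normal.
Bailey against Normal: payoffs -3, 4, -1 → best response Thorough.
No profile is a mutual best response for all players.

none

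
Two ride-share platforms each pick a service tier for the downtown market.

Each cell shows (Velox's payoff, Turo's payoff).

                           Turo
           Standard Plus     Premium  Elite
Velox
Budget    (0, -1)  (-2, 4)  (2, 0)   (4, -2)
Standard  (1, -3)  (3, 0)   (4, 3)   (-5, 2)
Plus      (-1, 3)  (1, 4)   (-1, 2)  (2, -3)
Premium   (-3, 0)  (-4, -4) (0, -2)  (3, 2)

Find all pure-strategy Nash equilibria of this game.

Velox against Standard: payoffs 0, 1, -1, -3 → best response Standard.
Velox against Plus: payoffs -2, 3, 1, -4 → best response Standard.
Velox against Premium: payoffs 2, 4, -1, 0 → best response Standard.
Velox against Elite: payoffs 4, -5, 2, 3 → best response Budget.
Turo against Budget: payoffs -1, 4, 0, -2 → best response Plus.
Turo against Standard: payoffs -3, 0, 3, 2 → best response Premium.
Turo against Plus: payoffs 3, 4, 2, -3 → best response Plus.
Turo against Premium: payoffs 0, -4, -2, 2 → best response Elite.
Mutual best responses: (Standard, Premium).

Pure NE: (Standard, Premium)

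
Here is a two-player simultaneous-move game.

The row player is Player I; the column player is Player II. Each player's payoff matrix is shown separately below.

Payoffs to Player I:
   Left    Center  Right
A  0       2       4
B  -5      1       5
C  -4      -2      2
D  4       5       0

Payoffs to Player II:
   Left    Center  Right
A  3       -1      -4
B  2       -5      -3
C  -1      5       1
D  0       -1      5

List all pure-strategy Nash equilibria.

none

For each strategy profile, look for a profitable unilateral deviation.
(A, Left): Player I can switch to D (0 → 4). Not NE.
(A, Center): Player I can switch to D (2 → 5). Not NE.
(A, Right): Player I can switch to B (4 → 5). Not NE.
(B, Left): Player I can switch to A (-5 → 0). Not NE.
(B, Center): Player I can switch to A (1 → 2). Not NE.
(B, Right): Player II can switch to Left (-3 → 2). Not NE.
(The remaining 6 profiles each have a profitable deviation by the same check.)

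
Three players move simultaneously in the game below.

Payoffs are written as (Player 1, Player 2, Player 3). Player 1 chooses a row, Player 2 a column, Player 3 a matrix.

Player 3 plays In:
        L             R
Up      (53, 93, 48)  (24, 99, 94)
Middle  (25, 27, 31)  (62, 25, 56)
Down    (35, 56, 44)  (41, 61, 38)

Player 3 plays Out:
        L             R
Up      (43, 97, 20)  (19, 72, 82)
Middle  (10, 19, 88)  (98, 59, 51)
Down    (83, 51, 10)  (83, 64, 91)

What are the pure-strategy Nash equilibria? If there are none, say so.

For each strategy profile, look for a profitable unilateral deviation.
(Up, L, In): Player 2 can switch to R (93 → 99). Not NE.
(Up, L, Out): Player 1 can switch to Down (43 → 83). Not NE.
(Up, R, In): Player 1 can switch to Middle (24 → 62). Not NE.
(Up, R, Out): Player 1 can switch to Middle (19 → 98). Not NE.
(Middle, L, In): Player 1 can switch to Up (25 → 53). Not NE.
(Middle, L, Out): Player 1 can switch to Up (10 → 43). Not NE.
(Middle, R, In): Player 2 can switch to L (25 → 27). Not NE.
(Middle, R, Out): Player 3 can switch to In (51 → 56). Not NE.
(Down, L, In): Player 1 can switch to Up (35 → 53). Not NE.
(Down, L, Out): Player 2 can switch to R (51 → 64). Not NE.
(The remaining 2 profiles each have a profitable deviation by the same check.)

none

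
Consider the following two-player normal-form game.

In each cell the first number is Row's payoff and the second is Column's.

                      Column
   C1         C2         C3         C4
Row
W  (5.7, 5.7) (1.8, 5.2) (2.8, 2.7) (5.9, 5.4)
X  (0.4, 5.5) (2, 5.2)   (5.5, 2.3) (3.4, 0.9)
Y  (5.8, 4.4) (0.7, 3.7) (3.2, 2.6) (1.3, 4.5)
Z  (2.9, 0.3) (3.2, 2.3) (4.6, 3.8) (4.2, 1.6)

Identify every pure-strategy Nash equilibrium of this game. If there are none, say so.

(W, C1): Row can switch to Y (5.7 → 5.8). Not NE.
(W, C2): Row can switch to X (1.8 → 2). Not NE.
(W, C3): Row can switch to X (2.8 → 5.5). Not NE.
(W, C4): Column can switch to C1 (5.4 → 5.7). Not NE.
(X, C1): Row can switch to W (0.4 → 5.7). Not NE.
(X, C2): Row can switch to Z (2 → 3.2). Not NE.
(X, C3): Column can switch to C1 (2.3 → 5.5). Not NE.
(X, C4): Row can switch to W (3.4 → 5.9). Not NE.
(Y, C1): Column can switch to C4 (4.4 → 4.5). Not NE.
(Y, C2): Row can switch to W (0.7 → 1.8). Not NE.
(The remaining 6 profiles each have a profitable deviation by the same check.)

No pure-strategy Nash equilibrium.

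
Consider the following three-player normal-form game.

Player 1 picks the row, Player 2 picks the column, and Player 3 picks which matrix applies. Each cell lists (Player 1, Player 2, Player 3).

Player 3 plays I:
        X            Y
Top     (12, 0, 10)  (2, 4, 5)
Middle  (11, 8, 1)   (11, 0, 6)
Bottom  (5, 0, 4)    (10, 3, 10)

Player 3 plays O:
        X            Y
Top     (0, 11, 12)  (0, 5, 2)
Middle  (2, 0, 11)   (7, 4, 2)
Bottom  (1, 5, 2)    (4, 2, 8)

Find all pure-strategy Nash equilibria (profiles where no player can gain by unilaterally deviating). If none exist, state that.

No pure-strategy Nash equilibrium.

(Top, X, I): Player 2 can switch to Y (0 → 4). Not NE.
(Top, X, O): Player 1 can switch to Middle (0 → 2). Not NE.
(Top, Y, I): Player 1 can switch to Middle (2 → 11). Not NE.
(Top, Y, O): Player 1 can switch to Middle (0 → 7). Not NE.
(Middle, X, I): Player 1 can switch to Top (11 → 12). Not NE.
(Middle, X, O): Player 2 can switch to Y (0 → 4). Not NE.
(The remaining 6 profiles each have a profitable deviation by the same check.)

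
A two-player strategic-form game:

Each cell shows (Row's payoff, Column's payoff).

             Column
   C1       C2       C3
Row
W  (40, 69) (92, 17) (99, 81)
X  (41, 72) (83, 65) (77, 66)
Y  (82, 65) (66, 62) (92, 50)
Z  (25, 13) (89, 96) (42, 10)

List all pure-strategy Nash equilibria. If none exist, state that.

(W, C1): Row can switch to X (40 → 41). Not NE.
(W, C2): Column can switch to C1 (17 → 69). Not NE.
(W, C3): Row gets 99, best alternative 92; Column gets 81, best alternative 69. No profitable deviation — NE.
(X, C1): Row can switch to Y (41 → 82). Not NE.
(X, C2): Row can switch to W (83 → 92). Not NE.
(X, C3): Row can switch to W (77 → 99). Not NE.
(Y, C1): Row gets 82, best alternative 41; Column gets 65, best alternative 62. No profitable deviation — NE.
(Y, C2): Row can switch to W (66 → 92). Not NE.
(Y, C3): Row can switch to W (92 → 99). Not NE.
(Z, C1): Row can switch to W (25 → 40). Not NE.
(The remaining 2 profiles each have a profitable deviation by the same check.)

The pure Nash equilibria are (W, C3); (Y, C1).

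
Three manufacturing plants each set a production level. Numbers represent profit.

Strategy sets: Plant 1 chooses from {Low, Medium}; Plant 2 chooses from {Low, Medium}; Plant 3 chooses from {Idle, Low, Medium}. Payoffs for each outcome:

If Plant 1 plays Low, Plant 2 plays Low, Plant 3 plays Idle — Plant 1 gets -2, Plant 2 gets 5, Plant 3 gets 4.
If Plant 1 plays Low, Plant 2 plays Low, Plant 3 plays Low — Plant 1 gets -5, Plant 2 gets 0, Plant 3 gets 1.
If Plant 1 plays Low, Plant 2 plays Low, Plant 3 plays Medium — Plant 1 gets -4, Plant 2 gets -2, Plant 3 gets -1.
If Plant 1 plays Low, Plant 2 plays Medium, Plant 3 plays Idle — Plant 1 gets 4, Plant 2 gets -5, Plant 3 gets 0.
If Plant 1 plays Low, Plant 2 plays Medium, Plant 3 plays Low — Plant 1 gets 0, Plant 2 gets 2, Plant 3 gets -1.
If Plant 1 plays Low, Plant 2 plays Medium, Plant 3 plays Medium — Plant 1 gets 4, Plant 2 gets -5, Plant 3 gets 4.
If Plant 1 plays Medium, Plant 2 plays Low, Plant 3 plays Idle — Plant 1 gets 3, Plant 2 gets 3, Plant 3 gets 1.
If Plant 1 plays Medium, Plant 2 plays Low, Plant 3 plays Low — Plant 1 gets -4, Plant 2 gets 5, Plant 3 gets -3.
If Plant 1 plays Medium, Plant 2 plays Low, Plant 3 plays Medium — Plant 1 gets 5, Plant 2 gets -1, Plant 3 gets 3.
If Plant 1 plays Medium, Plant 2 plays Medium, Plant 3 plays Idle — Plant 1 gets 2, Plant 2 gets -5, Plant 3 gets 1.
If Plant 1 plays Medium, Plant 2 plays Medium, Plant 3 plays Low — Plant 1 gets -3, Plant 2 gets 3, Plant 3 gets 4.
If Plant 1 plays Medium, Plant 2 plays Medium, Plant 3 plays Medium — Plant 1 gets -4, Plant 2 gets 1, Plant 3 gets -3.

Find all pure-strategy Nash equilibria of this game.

(Low, Low, Idle): Plant 1 can switch to Medium (-2 → 3). Not NE.
(Low, Low, Low): Plant 1 can switch to Medium (-5 → -4). Not NE.
(Low, Low, Medium): Plant 1 can switch to Medium (-4 → 5). Not NE.
(Low, Medium, Idle): Plant 2 can switch to Low (-5 → 5). Not NE.
(Low, Medium, Low): Plant 3 can switch to Idle (-1 → 0). Not NE.
(Low, Medium, Medium): Plant 2 can switch to Low (-5 → -2). Not NE.
(The remaining 6 profiles each have a profitable deviation by the same check.)

There is no pure-strategy Nash equilibrium.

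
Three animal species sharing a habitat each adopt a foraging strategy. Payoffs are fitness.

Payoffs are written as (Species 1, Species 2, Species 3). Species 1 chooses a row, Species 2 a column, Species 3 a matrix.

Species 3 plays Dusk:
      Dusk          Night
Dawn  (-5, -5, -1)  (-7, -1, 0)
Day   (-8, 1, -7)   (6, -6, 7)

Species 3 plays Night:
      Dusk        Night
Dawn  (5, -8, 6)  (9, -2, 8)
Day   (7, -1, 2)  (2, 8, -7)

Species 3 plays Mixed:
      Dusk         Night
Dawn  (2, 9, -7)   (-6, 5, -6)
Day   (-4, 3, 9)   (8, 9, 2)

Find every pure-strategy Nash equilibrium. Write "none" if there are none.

The unique pure-strategy Nash equilibrium is (Dawn, Night, Night).

Species 1 against (Dusk, Dusk): payoffs -5, -8 → best response Dawn.
Species 1 against (Dusk, Night): payoffs 5, 7 → best response Day.
Species 1 against (Dusk, Mixed): payoffs 2, -4 → best response Dawn.
Species 1 against (Night, Dusk): payoffs -7, 6 → best response Day.
Species 1 against (Night, Night): payoffs 9, 2 → best response Dawn.
Species 1 against (Night, Mixed): payoffs -6, 8 → best response Day.
Species 2 against (Dawn, Dusk): payoffs -5, -1 → best response Night.
Species 2 against (Dawn, Night): payoffs -8, -2 → best response Night.
Species 2 against (Dawn, Mixed): payoffs 9, 5 → best response Dusk.
Species 2 against (Day, Dusk): payoffs 1, -6 → best response Dusk.
Species 2 against (Day, Night): payoffs -1, 8 → best response Night.
Species 2 against (Day, Mixed): payoffs 3, 9 → best response Night.
Species 3 against (Dawn, Dusk): payoffs -1, 6, -7 → best response Night.
Species 3 against (Dawn, Night): payoffs 0, 8, -6 → best response Night.
Species 3 against (Day, Dusk): payoffs -7, 2, 9 → best response Mixed.
Species 3 against (Day, Night): payoffs 7, -7, 2 → best response Dusk.
Mutual best responses: (Dawn, Night, Night).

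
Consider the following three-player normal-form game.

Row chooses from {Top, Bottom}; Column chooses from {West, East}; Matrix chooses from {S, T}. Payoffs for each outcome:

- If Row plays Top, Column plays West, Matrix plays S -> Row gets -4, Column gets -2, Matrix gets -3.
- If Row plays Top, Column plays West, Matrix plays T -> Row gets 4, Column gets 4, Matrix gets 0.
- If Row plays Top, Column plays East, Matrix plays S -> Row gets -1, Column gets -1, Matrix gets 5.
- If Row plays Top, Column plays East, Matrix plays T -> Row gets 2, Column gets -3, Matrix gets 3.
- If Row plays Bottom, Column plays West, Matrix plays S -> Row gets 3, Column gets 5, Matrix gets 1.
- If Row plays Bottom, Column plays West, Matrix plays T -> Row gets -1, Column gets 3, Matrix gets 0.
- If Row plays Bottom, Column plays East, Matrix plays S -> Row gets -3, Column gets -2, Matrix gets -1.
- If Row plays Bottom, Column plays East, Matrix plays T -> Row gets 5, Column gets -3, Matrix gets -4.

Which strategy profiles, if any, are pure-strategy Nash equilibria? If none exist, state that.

Pure-strategy Nash equilibria: (Top, West, T); (Top, East, S); (Bottom, West, S)

Row against (West, S): payoffs -4, 3 → best response Bottom.
Row against (West, T): payoffs 4, -1 → best response Top.
Row against (East, S): payoffs -1, -3 → best response Top.
Row against (East, T): payoffs 2, 5 → best response Bottom.
Column against (Top, S): payoffs -2, -1 → best response East.
Column against (Top, T): payoffs 4, -3 → best response West.
Column against (Bottom, S): payoffs 5, -2 → best response West.
Column against (Bottom, T): payoffs 3, -3 → best response West.
Matrix against (Top, West): payoffs -3, 0 → best response T.
Matrix against (Top, East): payoffs 5, 3 → best response S.
Matrix against (Bottom, West): payoffs 1, 0 → best response S.
Matrix against (Bottom, East): payoffs -1, -4 → best response S.
Mutual best responses: (Top, West, T); (Top, East, S); (Bottom, West, S).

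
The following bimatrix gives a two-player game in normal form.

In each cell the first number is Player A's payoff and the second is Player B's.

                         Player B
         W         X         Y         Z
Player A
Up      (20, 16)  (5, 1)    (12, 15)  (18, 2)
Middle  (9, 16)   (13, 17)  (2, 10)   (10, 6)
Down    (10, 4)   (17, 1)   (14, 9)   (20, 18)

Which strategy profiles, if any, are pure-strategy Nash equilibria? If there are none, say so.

Player A against W: payoffs 20, 9, 10 → best response Up.
Player A against X: payoffs 5, 13, 17 → best response Down.
Player A against Y: payoffs 12, 2, 14 → best response Down.
Player A against Z: payoffs 18, 10, 20 → best response Down.
Player B against Up: payoffs 16, 1, 15, 2 → best response W.
Player B against Middle: payoffs 16, 17, 10, 6 → best response X.
Player B against Down: payoffs 4, 1, 9, 18 → best response Z.
Mutual best responses: (Up, W); (Down, Z).

The pure Nash equilibria are (Up, W), (Down, Z).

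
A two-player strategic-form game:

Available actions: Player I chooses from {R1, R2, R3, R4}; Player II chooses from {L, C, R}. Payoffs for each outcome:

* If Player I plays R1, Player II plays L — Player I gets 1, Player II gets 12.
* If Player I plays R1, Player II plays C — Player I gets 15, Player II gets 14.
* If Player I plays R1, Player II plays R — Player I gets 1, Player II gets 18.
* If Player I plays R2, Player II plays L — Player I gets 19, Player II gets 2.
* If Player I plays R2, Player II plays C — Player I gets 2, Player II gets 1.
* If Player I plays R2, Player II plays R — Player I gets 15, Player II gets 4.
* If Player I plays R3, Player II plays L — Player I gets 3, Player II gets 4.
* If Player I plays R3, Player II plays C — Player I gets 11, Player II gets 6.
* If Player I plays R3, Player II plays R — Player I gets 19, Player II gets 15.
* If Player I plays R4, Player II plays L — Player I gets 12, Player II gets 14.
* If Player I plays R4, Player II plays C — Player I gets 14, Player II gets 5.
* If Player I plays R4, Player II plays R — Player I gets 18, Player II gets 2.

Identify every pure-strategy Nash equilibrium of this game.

(R3, R)

Check each profile: it is a Nash equilibrium iff no player can strictly gain by switching unilaterally.
(R1, L): Player I can switch to R2 (1 → 19). Not NE.
(R1, C): Player II can switch to R (14 → 18). Not NE.
(R1, R): Player I can switch to R2 (1 → 15). Not NE.
(R2, L): Player II can switch to R (2 → 4). Not NE.
(R2, C): Player I can switch to R1 (2 → 15). Not NE.
(R2, R): Player I can switch to R3 (15 → 19). Not NE.
(R3, L): Player I can switch to R2 (3 → 19). Not NE.
(R3, C): Player I can switch to R1 (11 → 15). Not NE.
(R3, R): Player I gets 19, best alternative 18; Player II gets 15, best alternative 6. No profitable deviation — NE.
(R4, L): Player I can switch to R2 (12 → 19). Not NE.
(R4, C): Player I can switch to R1 (14 → 15). Not NE.
(The remaining 1 profile has a profitable deviation by the same check.)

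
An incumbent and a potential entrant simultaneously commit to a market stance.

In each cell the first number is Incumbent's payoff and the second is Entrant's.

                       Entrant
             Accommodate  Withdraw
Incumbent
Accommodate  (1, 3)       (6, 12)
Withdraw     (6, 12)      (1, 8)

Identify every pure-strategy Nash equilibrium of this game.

(Accommodate, Withdraw), (Withdraw, Accommodate)

(Accommodate, Accommodate): Incumbent can switch to Withdraw (1 → 6). Not NE.
(Accommodate, Withdraw): Incumbent gets 6, best alternative 1; Entrant gets 12, best alternative 3. No profitable deviation — NE.
(Withdraw, Accommodate): Incumbent gets 6, best alternative 1; Entrant gets 12, best alternative 8. No profitable deviation — NE.
(Withdraw, Withdraw): Incumbent can switch to Accommodate (1 → 6). Not NE.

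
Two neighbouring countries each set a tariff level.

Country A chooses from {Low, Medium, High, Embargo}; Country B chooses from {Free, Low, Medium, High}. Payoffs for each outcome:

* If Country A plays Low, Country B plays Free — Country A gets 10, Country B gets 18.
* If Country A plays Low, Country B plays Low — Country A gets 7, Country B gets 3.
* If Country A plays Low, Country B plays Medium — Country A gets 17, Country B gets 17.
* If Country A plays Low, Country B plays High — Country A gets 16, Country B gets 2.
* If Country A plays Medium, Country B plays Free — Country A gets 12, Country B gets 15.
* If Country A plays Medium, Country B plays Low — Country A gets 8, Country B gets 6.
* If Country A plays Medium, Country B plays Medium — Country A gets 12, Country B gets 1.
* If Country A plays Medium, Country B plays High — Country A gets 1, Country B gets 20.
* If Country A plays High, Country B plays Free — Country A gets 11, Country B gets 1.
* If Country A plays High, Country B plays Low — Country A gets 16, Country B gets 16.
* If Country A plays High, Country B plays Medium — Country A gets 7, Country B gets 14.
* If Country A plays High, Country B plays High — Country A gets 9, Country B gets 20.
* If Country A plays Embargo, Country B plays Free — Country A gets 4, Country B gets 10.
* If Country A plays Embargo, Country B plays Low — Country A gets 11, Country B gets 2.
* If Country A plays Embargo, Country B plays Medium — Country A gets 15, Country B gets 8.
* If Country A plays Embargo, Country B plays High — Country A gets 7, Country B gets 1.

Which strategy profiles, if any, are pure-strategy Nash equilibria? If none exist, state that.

Country A against Free: payoffs 10, 12, 11, 4 → best response Medium.
Country A against Low: payoffs 7, 8, 16, 11 → best response High.
Country A against Medium: payoffs 17, 12, 7, 15 → best response Low.
Country A against High: payoffs 16, 1, 9, 7 → best response Low.
Country B against Low: payoffs 18, 3, 17, 2 → best response Free.
Country B against Medium: payoffs 15, 6, 1, 20 → best response High.
Country B against High: payoffs 1, 16, 14, 20 → best response High.
Country B against Embargo: payoffs 10, 2, 8, 1 → best response Free.
No profile is a mutual best response for all players.

There is no pure-strategy Nash equilibrium.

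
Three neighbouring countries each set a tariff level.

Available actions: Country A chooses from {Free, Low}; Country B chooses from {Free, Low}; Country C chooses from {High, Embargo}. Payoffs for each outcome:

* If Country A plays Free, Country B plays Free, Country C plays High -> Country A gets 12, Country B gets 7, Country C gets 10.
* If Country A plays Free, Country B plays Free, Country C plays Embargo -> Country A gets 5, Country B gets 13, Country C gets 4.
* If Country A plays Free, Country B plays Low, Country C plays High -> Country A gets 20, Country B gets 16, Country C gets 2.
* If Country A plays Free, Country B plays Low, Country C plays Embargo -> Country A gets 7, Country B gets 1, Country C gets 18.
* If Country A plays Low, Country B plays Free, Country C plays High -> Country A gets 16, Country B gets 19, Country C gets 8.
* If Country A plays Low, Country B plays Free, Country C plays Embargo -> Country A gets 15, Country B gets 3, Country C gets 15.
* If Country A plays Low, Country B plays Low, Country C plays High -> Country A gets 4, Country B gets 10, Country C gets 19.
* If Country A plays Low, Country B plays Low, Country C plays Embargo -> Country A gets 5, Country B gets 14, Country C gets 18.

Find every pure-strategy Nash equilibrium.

No pure-strategy Nash equilibrium.

(Free, Free, High): Country A can switch to Low (12 → 16). Not NE.
(Free, Free, Embargo): Country A can switch to Low (5 → 15). Not NE.
(Free, Low, High): Country C can switch to Embargo (2 → 18). Not NE.
(Free, Low, Embargo): Country B can switch to Free (1 → 13). Not NE.
(Low, Free, High): Country C can switch to Embargo (8 → 15). Not NE.
(Low, Free, Embargo): Country B can switch to Low (3 → 14). Not NE.
(The remaining 2 profiles each have a profitable deviation by the same check.)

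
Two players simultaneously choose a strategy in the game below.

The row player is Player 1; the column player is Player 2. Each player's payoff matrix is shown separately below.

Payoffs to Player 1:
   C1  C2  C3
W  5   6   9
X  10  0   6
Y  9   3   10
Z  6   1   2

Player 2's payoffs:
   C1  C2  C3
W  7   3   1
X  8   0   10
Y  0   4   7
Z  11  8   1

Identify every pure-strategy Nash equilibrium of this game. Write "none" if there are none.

Pure NE: (Y, C3)

Player 1 against C1: payoffs 5, 10, 9, 6 → best response X.
Player 1 against C2: payoffs 6, 0, 3, 1 → best response W.
Player 1 against C3: payoffs 9, 6, 10, 2 → best response Y.
Player 2 against W: payoffs 7, 3, 1 → best response C1.
Player 2 against X: payoffs 8, 0, 10 → best response C3.
Player 2 against Y: payoffs 0, 4, 7 → best response C3.
Player 2 against Z: payoffs 11, 8, 1 → best response C1.
Mutual best responses: (Y, C3).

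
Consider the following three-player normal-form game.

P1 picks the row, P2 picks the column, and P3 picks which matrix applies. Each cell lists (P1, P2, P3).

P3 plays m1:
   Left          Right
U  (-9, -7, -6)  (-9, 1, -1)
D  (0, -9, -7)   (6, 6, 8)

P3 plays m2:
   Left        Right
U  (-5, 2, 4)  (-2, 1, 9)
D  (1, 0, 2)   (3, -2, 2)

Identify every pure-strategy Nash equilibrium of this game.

(U, Left, m1): P1 can switch to D (-9 → 0). Not NE.
(U, Left, m2): P1 can switch to D (-5 → 1). Not NE.
(U, Right, m1): P1 can switch to D (-9 → 6). Not NE.
(U, Right, m2): P1 can switch to D (-2 → 3). Not NE.
(D, Left, m1): P2 can switch to Right (-9 → 6). Not NE.
(D, Left, m2): P1 gets 1, best alternative -5; P2 gets 0, best alternative -2; P3 gets 2, best alternative -7. No profitable deviation — NE.
(D, Right, m1): P1 gets 6, best alternative -9; P2 gets 6, best alternative -9; P3 gets 8, best alternative 2. No profitable deviation — NE.
(D, Right, m2): P2 can switch to Left (-2 → 0). Not NE.

The pure Nash equilibria are (D, Left, m2) and (D, Right, m1).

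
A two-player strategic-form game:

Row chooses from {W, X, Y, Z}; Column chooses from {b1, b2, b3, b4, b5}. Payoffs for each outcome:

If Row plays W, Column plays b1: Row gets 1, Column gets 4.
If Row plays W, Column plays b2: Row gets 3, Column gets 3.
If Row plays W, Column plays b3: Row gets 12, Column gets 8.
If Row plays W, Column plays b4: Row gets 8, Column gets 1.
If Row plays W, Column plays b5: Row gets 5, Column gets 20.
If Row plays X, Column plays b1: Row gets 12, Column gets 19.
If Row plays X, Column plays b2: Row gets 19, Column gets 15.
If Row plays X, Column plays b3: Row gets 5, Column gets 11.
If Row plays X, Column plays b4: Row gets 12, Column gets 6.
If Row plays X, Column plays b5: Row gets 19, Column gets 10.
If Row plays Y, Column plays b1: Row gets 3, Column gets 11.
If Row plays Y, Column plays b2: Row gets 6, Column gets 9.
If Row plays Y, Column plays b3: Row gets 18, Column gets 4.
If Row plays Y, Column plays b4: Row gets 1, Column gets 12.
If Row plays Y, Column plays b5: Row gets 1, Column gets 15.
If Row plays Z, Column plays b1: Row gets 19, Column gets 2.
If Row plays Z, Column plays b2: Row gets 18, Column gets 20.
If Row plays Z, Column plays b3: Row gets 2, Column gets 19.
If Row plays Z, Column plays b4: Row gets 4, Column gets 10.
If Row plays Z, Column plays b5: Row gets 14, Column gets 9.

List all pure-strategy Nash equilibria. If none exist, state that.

Row against b1: payoffs 1, 12, 3, 19 → best response Z.
Row against b2: payoffs 3, 19, 6, 18 → best response X.
Row against b3: payoffs 12, 5, 18, 2 → best response Y.
Row against b4: payoffs 8, 12, 1, 4 → best response X.
Row against b5: payoffs 5, 19, 1, 14 → best response X.
Column against W: payoffs 4, 3, 8, 1, 20 → best response b5.
Column against X: payoffs 19, 15, 11, 6, 10 → best response b1.
Column against Y: payoffs 11, 9, 4, 12, 15 → best response b5.
Column against Z: payoffs 2, 20, 19, 10, 9 → best response b2.
No profile is a mutual best response for all players.

This game has no pure Nash equilibrium.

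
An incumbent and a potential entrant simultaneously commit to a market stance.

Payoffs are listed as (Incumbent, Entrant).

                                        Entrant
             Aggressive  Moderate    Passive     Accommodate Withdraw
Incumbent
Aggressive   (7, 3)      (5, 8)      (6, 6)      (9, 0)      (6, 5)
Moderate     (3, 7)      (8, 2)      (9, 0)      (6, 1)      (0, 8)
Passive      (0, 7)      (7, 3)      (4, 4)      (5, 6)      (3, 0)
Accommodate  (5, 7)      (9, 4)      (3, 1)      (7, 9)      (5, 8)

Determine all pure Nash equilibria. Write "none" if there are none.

No pure-strategy Nash equilibrium.

Check each profile: it is a Nash equilibrium iff no player can strictly gain by switching unilaterally.
(Aggressive, Aggressive): Entrant can switch to Moderate (3 → 8). Not NE.
(Aggressive, Moderate): Incumbent can switch to Moderate (5 → 8). Not NE.
(Aggressive, Passive): Incumbent can switch to Moderate (6 → 9). Not NE.
(Aggressive, Accommodate): Entrant can switch to Aggressive (0 → 3). Not NE.
(Aggressive, Withdraw): Entrant can switch to Moderate (5 → 8). Not NE.
(Moderate, Aggressive): Incumbent can switch to Aggressive (3 → 7). Not NE.
(Moderate, Moderate): Incumbent can switch to Accommodate (8 → 9). Not NE.
(Moderate, Passive): Entrant can switch to Aggressive (0 → 7). Not NE.
(Moderate, Accommodate): Incumbent can switch to Aggressive (6 → 9). Not NE.
(Moderate, Withdraw): Incumbent can switch to Aggressive (0 → 6). Not NE.
(Passive, Aggressive): Incumbent can switch to Aggressive (0 → 7). Not NE.
(Passive, Moderate): Incumbent can switch to Moderate (7 → 8). Not NE.
(The remaining 8 profiles each have a profitable deviation by the same check.)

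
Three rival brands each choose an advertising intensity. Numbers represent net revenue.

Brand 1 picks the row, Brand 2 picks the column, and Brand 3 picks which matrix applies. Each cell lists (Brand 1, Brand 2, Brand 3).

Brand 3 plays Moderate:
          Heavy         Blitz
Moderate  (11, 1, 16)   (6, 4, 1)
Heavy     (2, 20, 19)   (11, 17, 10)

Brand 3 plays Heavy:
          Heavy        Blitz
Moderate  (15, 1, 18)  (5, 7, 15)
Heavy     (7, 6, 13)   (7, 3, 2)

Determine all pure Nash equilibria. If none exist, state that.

This game has no pure Nash equilibrium.

Brand 1 against (Heavy, Moderate): payoffs 11, 2 → best response Moderate.
Brand 1 against (Heavy, Heavy): payoffs 15, 7 → best response Moderate.
Brand 1 against (Blitz, Moderate): payoffs 6, 11 → best response Heavy.
Brand 1 against (Blitz, Heavy): payoffs 5, 7 → best response Heavy.
Brand 2 against (Moderate, Moderate): payoffs 1, 4 → best response Blitz.
Brand 2 against (Moderate, Heavy): payoffs 1, 7 → best response Blitz.
Brand 2 against (Heavy, Moderate): payoffs 20, 17 → best response Heavy.
Brand 2 against (Heavy, Heavy): payoffs 6, 3 → best response Heavy.
Brand 3 against (Moderate, Heavy): payoffs 16, 18 → best response Heavy.
Brand 3 against (Moderate, Blitz): payoffs 1, 15 → best response Heavy.
Brand 3 against (Heavy, Heavy): payoffs 19, 13 → best response Moderate.
Brand 3 against (Heavy, Blitz): payoffs 10, 2 → best response Moderate.
No profile is a mutual best response for all players.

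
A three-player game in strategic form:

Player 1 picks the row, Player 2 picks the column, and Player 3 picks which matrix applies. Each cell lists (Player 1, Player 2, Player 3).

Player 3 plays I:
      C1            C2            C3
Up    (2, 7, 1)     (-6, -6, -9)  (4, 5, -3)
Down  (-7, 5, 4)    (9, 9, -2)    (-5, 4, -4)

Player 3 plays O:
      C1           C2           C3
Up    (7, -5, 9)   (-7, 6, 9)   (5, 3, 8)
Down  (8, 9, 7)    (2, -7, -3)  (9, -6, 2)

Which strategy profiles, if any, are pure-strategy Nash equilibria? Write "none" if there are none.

The pure Nash equilibria are (Down, C1, O), (Down, C2, I).

For each player, find the best response to each opponent profile; mutual best responses are the pure NE.
Player 1 against (C1, I): payoffs 2, -7 → best response Up.
Player 1 against (C1, O): payoffs 7, 8 → best response Down.
Player 1 against (C2, I): payoffs -6, 9 → best response Down.
Player 1 against (C2, O): payoffs -7, 2 → best response Down.
Player 1 against (C3, I): payoffs 4, -5 → best response Up.
Player 1 against (C3, O): payoffs 5, 9 → best response Down.
Player 2 against (Up, I): payoffs 7, -6, 5 → best response C1.
Player 2 against (Up, O): payoffs -5, 6, 3 → best response C2.
Player 2 against (Down, I): payoffs 5, 9, 4 → best response C2.
Player 2 against (Down, O): payoffs 9, -7, -6 → best response C1.
Player 3 against (Up, C1): payoffs 1, 9 → best response O.
Player 3 against (Up, C2): payoffs -9, 9 → best response O.
Player 3 against (Up, C3): payoffs -3, 8 → best response O.
Player 3 against (Down, C1): payoffs 4, 7 → best response O.
Player 3 against (Down, C2): payoffs -2, -3 → best response I.
Player 3 against (Down, C3): payoffs -4, 2 → best response O.
Mutual best responses: (Down, C1, O); (Down, C2, I).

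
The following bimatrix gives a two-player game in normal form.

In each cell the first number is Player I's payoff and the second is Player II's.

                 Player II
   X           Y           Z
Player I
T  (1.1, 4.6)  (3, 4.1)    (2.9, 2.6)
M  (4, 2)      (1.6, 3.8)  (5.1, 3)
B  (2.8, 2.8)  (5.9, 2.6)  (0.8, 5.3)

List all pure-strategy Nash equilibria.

Player I against X: payoffs 1.1, 4, 2.8 → best response M.
Player I against Y: payoffs 3, 1.6, 5.9 → best response B.
Player I against Z: payoffs 2.9, 5.1, 0.8 → best response M.
Player II against T: payoffs 4.6, 4.1, 2.6 → best response X.
Player II against M: payoffs 2, 3.8, 3 → best response Y.
Player II against B: payoffs 2.8, 2.6, 5.3 → best response Z.
No profile is a mutual best response for all players.

No pure-strategy Nash equilibrium.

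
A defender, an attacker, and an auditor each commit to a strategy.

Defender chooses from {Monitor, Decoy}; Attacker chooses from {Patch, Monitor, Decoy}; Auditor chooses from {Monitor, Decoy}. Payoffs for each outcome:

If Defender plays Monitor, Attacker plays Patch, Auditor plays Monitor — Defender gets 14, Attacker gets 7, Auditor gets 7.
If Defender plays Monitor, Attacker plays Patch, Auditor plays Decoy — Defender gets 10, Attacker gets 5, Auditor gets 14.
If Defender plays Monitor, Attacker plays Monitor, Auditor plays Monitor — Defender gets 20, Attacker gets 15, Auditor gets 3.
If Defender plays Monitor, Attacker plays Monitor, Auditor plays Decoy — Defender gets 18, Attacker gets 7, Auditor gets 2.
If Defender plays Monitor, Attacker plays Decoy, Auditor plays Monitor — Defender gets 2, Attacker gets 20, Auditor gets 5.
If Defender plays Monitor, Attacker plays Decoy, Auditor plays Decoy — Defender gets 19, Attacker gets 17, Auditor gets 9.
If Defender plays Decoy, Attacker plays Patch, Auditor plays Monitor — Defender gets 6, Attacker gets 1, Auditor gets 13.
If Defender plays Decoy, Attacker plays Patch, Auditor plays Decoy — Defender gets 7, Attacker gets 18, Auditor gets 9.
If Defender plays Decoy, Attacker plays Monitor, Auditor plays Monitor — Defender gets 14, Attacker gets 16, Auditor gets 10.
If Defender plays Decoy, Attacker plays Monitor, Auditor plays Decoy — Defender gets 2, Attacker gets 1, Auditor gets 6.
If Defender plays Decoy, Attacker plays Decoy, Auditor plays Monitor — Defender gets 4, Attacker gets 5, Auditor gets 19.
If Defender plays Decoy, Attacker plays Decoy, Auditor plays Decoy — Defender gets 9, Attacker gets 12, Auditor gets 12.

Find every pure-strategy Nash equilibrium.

Pure NE: (Monitor, Decoy, Decoy)

(Monitor, Patch, Monitor): Attacker can switch to Monitor (7 → 15). Not NE.
(Monitor, Patch, Decoy): Attacker can switch to Monitor (5 → 7). Not NE.
(Monitor, Monitor, Monitor): Attacker can switch to Decoy (15 → 20). Not NE.
(Monitor, Monitor, Decoy): Attacker can switch to Decoy (7 → 17). Not NE.
(Monitor, Decoy, Monitor): Defender can switch to Decoy (2 → 4). Not NE.
(Monitor, Decoy, Decoy): Defender gets 19, best alternative 9; Attacker gets 17, best alternative 7; Auditor gets 9, best alternative 5. No profitable deviation — NE.
(Decoy, Patch, Monitor): Defender can switch to Monitor (6 → 14). Not NE.
(The remaining 5 profiles each have a profitable deviation by the same check.)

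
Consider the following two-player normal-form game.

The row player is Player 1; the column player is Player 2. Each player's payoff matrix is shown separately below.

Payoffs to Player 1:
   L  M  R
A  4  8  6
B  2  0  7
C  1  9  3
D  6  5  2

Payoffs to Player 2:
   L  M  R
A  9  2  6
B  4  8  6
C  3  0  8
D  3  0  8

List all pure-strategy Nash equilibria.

No pure-strategy Nash equilibrium.

Mark each player's best response to every combination of opponents' strategies; a profile where every player is best-responding is a pure Nash equilibrium.
Player 1 against L: payoffs 4, 2, 1, 6 → best response D.
Player 1 against M: payoffs 8, 0, 9, 5 → best response C.
Player 1 against R: payoffs 6, 7, 3, 2 → best response B.
Player 2 against A: payoffs 9, 2, 6 → best response L.
Player 2 against B: payoffs 4, 8, 6 → best response M.
Player 2 against C: payoffs 3, 0, 8 → best response R.
Player 2 against D: payoffs 3, 0, 8 → best response R.
No profile is a mutual best response for all players.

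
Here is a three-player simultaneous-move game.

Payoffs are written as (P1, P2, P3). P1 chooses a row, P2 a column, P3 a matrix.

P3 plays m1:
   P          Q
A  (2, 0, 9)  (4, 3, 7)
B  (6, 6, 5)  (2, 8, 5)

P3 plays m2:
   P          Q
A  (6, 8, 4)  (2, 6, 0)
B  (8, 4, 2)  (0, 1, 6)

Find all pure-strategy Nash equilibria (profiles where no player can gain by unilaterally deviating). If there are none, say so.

Pure NE: (A, Q, m1)

Check each profile: it is a Nash equilibrium iff no player can strictly gain by switching unilaterally.
(A, P, m1): P1 can switch to B (2 → 6). Not NE.
(A, P, m2): P1 can switch to B (6 → 8). Not NE.
(A, Q, m1): P1 gets 4, best alternative 2; P2 gets 3, best alternative 0; P3 gets 7, best alternative 0. No profitable deviation — NE.
(A, Q, m2): P2 can switch to P (6 → 8). Not NE.
(B, P, m1): P2 can switch to Q (6 → 8). Not NE.
(B, P, m2): P3 can switch to m1 (2 → 5). Not NE.
(B, Q, m1): P1 can switch to A (2 → 4). Not NE.
(The remaining 1 profile has a profitable deviation by the same check.)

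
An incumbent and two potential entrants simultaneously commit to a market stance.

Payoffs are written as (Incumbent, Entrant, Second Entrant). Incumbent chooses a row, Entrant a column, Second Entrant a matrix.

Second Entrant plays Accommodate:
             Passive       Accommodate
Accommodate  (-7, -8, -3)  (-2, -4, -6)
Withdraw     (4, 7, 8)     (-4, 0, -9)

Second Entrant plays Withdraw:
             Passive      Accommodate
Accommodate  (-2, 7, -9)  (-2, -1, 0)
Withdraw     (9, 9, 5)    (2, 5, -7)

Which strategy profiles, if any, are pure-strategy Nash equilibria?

Incumbent against (Passive, Accommodate): payoffs -7, 4 → best response Withdraw.
Incumbent against (Passive, Withdraw): payoffs -2, 9 → best response Withdraw.
Incumbent against (Accommodate, Accommodate): payoffs -2, -4 → best response Accommodate.
Incumbent against (Accommodate, Withdraw): payoffs -2, 2 → best response Withdraw.
Entrant against (Accommodate, Accommodate): payoffs -8, -4 → best response Accommodate.
Entrant against (Accommodate, Withdraw): payoffs 7, -1 → best response Passive.
Entrant against (Withdraw, Accommodate): payoffs 7, 0 → best response Passive.
Entrant against (Withdraw, Withdraw): payoffs 9, 5 → best response Passive.
Second Entrant against (Accommodate, Passive): payoffs -3, -9 → best response Accommodate.
Second Entrant against (Accommodate, Accommodate): payoffs -6, 0 → best response Withdraw.
Second Entrant against (Withdraw, Passive): payoffs 8, 5 → best response Accommodate.
Second Entrant against (Withdraw, Accommodate): payoffs -9, -7 → best response Withdraw.
Mutual best responses: (Withdraw, Passive, Accommodate).

Pure NE: (Withdraw, Passive, Accommodate)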